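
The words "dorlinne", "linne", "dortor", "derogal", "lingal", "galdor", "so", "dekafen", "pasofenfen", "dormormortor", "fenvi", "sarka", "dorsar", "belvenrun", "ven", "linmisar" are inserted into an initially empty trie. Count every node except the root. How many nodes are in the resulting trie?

Trace insertions, counting only characters that open a new branch:
  "dorlinne" → 8 new (d, o, r, l, i, n, n, e)
  "linne" → 5 new (l, i, n, n, e)
  "dortor" → prefix "dor" already present; 3 new (t, o, r)
  "derogal" → prefix "d" already present; 6 new (e, r, o, g, a, l)
  "lingal" → prefix "lin" already present; 3 new (g, a, l)
  "galdor" → 6 new (g, a, l, d, o, r)
  "so" → 2 new (s, o)
  "dekafen" → prefix "de" already present; 5 new (k, a, f, e, n)
  "pasofenfen" → 10 new (p, a, s, o, f, e, n, f, e, n)
  "dormormortor" → prefix "dor" already present; 9 new (m, o, r, m, o, r, t, o, r)
  "fenvi" → 5 new (f, e, n, v, i)
  "sarka" → prefix "s" already present; 4 new (a, r, k, a)
  "dorsar" → prefix "dor" already present; 3 new (s, a, r)
  "belvenrun" → 9 new (b, e, l, v, e, n, r, u, n)
  "ven" → 3 new (v, e, n)
  "linmisar" → prefix "lin" already present; 5 new (m, i, s, a, r)
Total nodes = 8 + 5 + 3 + 6 + 3 + 6 + 2 + 5 + 10 + 9 + 5 + 4 + 3 + 9 + 3 + 5 = 86

86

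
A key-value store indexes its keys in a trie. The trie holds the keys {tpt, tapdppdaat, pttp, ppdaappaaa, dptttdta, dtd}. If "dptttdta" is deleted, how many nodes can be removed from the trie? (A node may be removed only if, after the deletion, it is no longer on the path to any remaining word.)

A node on "dptttdta"'s path can go only if nothing else ends at it or branches off below it.
The suffix "ptttdta" (7 nodes) is used only by "dptttdta"; the node for "d" still has the child "t", so pruning stops there.
Nodes removed: 7

7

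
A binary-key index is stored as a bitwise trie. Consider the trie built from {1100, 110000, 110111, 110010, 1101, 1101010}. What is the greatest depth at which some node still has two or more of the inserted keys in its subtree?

4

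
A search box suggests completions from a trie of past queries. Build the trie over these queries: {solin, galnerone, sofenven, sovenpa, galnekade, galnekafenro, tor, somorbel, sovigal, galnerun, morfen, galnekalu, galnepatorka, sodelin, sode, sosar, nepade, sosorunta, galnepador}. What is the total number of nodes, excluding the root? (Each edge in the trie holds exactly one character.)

87

For each word, the new-node count is its length minus the longest prefix already in the trie:
  "solin" → 5 new (s, o, l, i, n)
  "galnerone" → 9 new (g, a, l, n, e, r, o, n, e)
  "sofenven" → prefix "so" already present; 6 new (f, e, n, v, e, n)
  "sovenpa" → prefix "so" already present; 5 new (v, e, n, p, a)
  "galnekade" → prefix "galne" already present; 4 new (k, a, d, e)
  "galnekafenro" → prefix "galneka" already present; 5 new (f, e, n, r, o)
  "tor" → 3 new (t, o, r)
  "somorbel" → prefix "so" already present; 6 new (m, o, r, b, e, l)
  "sovigal" → prefix "sov" already present; 4 new (i, g, a, l)
  "galnerun" → prefix "galner" already present; 2 new (u, n)
  "morfen" → 6 new (m, o, r, f, e, n)
  "galnekalu" → prefix "galneka" already present; 2 new (l, u)
  "galnepatorka" → prefix "galne" already present; 7 new (p, a, t, o, r, k, a)
  "sodelin" → prefix "so" already present; 5 new (d, e, l, i, n)
  "sode" → prefix "sode" already present; 0 new (none)
  "sosar" → prefix "so" already present; 3 new (s, a, r)
  "nepade" → 6 new (n, e, p, a, d, e)
  "sosorunta" → prefix "sos" already present; 6 new (o, r, u, n, t, a)
  "galnepador" → prefix "galnepa" already present; 3 new (d, o, r)
Total nodes = 5 + 9 + 6 + 5 + 4 + 5 + 3 + 6 + 4 + 2 + 6 + 2 + 7 + 5 + 0 + 3 + 6 + 6 + 3 = 87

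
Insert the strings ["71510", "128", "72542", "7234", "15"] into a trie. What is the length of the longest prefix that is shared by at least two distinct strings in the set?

Equivalently: take the maximum, over all pairs, of their longest common prefix length.
"7234" and "72542" agree on "72" (2 characters) before diverging; nothing deeper is shared.
Longest shared-prefix length: 2

2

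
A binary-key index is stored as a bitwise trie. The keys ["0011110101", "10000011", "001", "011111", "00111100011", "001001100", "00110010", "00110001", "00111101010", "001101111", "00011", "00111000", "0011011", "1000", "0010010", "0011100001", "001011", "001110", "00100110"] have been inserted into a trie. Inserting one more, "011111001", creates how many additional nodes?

3

Walking "011111001" from the root, the first 6 characters ("011111") follow existing edges; "0" is the first miss.
New nodes needed: |"011111001"| − 6 = 9 − 6 = 3.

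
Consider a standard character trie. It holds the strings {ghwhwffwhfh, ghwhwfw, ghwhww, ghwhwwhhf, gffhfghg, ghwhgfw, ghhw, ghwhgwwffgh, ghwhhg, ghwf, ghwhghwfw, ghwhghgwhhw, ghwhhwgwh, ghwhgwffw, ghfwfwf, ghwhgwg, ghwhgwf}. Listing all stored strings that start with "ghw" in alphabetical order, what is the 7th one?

ghwhgwg

Words with prefix "ghw", in lexicographic order: "ghwf", "ghwhgfw", "ghwhghgwhhw", "ghwhghwfw", "ghwhgwf", "ghwhgwffw", "ghwhgwg", "ghwhgwwffgh", "ghwhhg", "ghwhhwgwh", "ghwhwffwhfh", "ghwhwfw", "ghwhww", "ghwhwwhhf"
The 7th is ghwhgwg.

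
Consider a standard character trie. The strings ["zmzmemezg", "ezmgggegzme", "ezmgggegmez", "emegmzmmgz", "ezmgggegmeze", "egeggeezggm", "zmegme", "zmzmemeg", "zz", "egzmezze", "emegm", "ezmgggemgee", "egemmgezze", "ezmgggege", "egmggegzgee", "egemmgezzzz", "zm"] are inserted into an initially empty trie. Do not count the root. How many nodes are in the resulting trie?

For each word, the new-node count is its length minus the longest prefix already in the trie:
  "zmzmemezg" → 9 new (z, m, z, m, e, m, e, z, g)
  "ezmgggegzme" → 11 new (e, z, m, g, g, g, e, g, z, m, e)
  "ezmgggegmez" → prefix "ezmgggeg" already present; 3 new (m, e, z)
  "emegmzmmgz" → prefix "e" already present; 9 new (m, e, g, m, z, m, m, g, z)
  "ezmgggegmeze" → prefix "ezmgggegmez" already present; 1 new (e)
  "egeggeezggm" → prefix "e" already present; 10 new (g, e, g, g, e, e, z, g, g, m)
  "zmegme" → prefix "zm" already present; 4 new (e, g, m, e)
  "zmzmemeg" → prefix "zmzmeme" already present; 1 new (g)
  "zz" → prefix "z" already present; 1 new (z)
  "egzmezze" → prefix "eg" already present; 6 new (z, m, e, z, z, e)
  "emegm" → prefix "emegm" already present; 0 new (none)
  "ezmgggemgee" → prefix "ezmggge" already present; 4 new (m, g, e, e)
  "egemmgezze" → prefix "ege" already present; 7 new (m, m, g, e, z, z, e)
  "ezmgggege" → prefix "ezmgggeg" already present; 1 new (e)
  "egmggegzgee" → prefix "eg" already present; 9 new (m, g, g, e, g, z, g, e, e)
  "egemmgezzzz" → prefix "egemmgezz" already present; 2 new (z, z)
  "zm" → prefix "zm" already present; 0 new (none)
Total nodes = 9 + 11 + 3 + 9 + 1 + 10 + 4 + 1 + 1 + 6 + 0 + 4 + 7 + 1 + 9 + 2 + 0 = 78

78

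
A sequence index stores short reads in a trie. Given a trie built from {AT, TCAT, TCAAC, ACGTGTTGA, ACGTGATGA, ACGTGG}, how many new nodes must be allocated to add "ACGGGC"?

The longest prefix of "ACGGGC" already in the trie is "ACG" (length 3).
So 6 − 3 = 3 new nodes.

3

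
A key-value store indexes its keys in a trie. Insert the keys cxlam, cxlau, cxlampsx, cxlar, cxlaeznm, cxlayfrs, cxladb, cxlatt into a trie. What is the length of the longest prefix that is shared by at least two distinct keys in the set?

The deepest shared node is where two words last agree before diverging.
e.g. "cxlam" and "cxlampsx" share the prefix "cxlam" of length 5; no pair shares a longer one.
Longest shared-prefix length: 5

5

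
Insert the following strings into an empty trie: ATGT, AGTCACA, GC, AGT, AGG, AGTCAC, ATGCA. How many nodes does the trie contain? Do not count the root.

15

Count nodes per top-level branch (shared prefixes stored once):
  'A'-branch (AGG, AGT, AGTCAC, AGTCACA, ATGCA, ATGT): 13 nodes
  'G'-branch (GC): 2 nodes
Sum: 15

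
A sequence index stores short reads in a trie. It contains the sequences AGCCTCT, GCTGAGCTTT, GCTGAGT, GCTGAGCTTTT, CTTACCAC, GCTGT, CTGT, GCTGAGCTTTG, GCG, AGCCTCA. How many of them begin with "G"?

6

Traverse to the node for "G", then collect every word in that subtree.
Words under "G": GCG, GCTGAGCTTT, GCTGAGCTTTG, GCTGAGCTTTT, GCTGAGT, GCTGT
Count: 6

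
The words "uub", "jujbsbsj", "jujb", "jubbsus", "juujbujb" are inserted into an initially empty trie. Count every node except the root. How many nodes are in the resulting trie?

Trie structure (* marks end of a word):
(root)
├─ j
│  └─ u
│     ├─ b
│     │  └─ b
│     │     └─ s
│     │        └─ u
│     │           └─ s *
│     ├─ j
│     │  └─ b *
│     │     └─ s
│     │        └─ b
│     │           └─ s
│     │              └─ j *
│     └─ u
│        └─ j
│           └─ b
│              └─ u
│                 └─ j
│                    └─ b *
└─ u
   └─ u
      └─ b *
Counting every labelled node above: 22.

22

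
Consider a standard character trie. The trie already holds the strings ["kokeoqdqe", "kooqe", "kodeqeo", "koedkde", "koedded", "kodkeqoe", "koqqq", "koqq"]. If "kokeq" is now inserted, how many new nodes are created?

1

"koke" is already a path in the trie; the remaining "q" must be added.
So 5 − 4 = 1 new nodes.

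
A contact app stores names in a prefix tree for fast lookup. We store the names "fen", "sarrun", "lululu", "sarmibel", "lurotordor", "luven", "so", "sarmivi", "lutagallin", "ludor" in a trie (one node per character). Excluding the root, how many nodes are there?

45

For each word, the new-node count is its length minus the longest prefix already in the trie:
  "fen" → 3 new (f, e, n)
  "sarrun" → 6 new (s, a, r, r, u, n)
  "lululu" → 6 new (l, u, l, u, l, u)
  "sarmibel" → prefix "sar" already present; 5 new (m, i, b, e, l)
  "lurotordor" → prefix "lu" already present; 8 new (r, o, t, o, r, d, o, r)
  "luven" → prefix "lu" already present; 3 new (v, e, n)
  "so" → prefix "s" already present; 1 new (o)
  "sarmivi" → prefix "sarmi" already present; 2 new (v, i)
  "lutagallin" → prefix "lu" already present; 8 new (t, a, g, a, l, l, i, n)
  "ludor" → prefix "lu" already present; 3 new (d, o, r)
Total nodes = 3 + 6 + 6 + 5 + 8 + 3 + 1 + 2 + 8 + 3 = 45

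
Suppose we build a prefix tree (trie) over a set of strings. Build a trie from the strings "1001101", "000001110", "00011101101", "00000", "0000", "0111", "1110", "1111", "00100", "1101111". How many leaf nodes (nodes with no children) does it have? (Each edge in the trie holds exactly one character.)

8

A leaf is a node with no children — equivalently, the end of a word that is not a proper prefix of any other stored word.
Those words: "000001110", "00011101101", "00100", "0111", "1001101", "1101111", "1110", "1111"
Leaf count: 8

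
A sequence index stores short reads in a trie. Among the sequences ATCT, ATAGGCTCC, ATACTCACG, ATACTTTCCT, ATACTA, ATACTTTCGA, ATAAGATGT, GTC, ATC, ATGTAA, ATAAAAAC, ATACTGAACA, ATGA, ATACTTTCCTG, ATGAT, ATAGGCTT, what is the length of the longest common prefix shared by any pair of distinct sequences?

10

Look for the deepest trie node that still has at least two words in its subtree.
e.g. "ATACTTTCCT" and "ATACTTTCCTG" share the prefix "ATACTTTCCT" of length 10; no pair shares a longer one.
Longest shared-prefix length: 10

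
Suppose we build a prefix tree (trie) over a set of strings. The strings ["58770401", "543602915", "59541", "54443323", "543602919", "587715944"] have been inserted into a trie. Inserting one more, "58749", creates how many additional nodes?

2

"587" is already a path in the trie; the remaining "49" must be added.
Each of the 2 remaining characters creates one node.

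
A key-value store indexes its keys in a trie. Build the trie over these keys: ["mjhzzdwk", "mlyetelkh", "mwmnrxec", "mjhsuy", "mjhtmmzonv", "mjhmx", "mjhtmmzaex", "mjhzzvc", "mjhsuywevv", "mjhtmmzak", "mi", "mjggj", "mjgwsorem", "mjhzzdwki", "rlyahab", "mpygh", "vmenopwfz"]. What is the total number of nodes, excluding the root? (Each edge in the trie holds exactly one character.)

Count nodes per top-level branch (shared prefixes stored once):
  'm'-branch (mi, mjggj, mjgwsorem, mjhmx, mjhsuy, mjhsuywevv, mjhtmmzaex, mjhtmmzak, mjhtmmzonv, mjhzzdwk, mjhzzdwki, mjhzzvc, mlyetelkh, mpygh, mwmnrxec): 60 nodes
  'r'-branch (rlyahab): 7 nodes
  'v'-branch (vmenopwfz): 9 nodes
Sum: 76

76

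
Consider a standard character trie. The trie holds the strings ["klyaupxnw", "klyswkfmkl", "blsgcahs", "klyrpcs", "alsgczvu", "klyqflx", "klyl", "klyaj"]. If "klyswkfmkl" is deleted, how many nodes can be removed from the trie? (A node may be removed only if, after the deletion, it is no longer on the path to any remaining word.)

A node on "klyswkfmkl"'s path can go only if nothing else ends at it or branches off below it.
The suffix "swkfmkl" (7 nodes) is used only by "klyswkfmkl"; the node for "kly" still has the child "a", so pruning stops there.
Nodes removed: 7

7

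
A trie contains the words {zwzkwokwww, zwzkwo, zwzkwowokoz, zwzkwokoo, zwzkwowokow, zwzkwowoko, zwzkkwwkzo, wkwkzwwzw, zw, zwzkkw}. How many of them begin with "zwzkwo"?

6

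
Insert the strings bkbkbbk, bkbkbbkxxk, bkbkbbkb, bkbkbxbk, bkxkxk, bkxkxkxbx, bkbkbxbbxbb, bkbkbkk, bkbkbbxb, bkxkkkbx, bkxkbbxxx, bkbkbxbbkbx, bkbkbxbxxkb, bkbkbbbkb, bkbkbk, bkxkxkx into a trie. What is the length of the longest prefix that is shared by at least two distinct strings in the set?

8

Look for the deepest trie node that still has at least two words in its subtree.
e.g. "bkbkbxbbkbx" and "bkbkbxbbxbb" share the prefix "bkbkbxbb" of length 8; no pair shares a longer one.
Longest shared-prefix length: 8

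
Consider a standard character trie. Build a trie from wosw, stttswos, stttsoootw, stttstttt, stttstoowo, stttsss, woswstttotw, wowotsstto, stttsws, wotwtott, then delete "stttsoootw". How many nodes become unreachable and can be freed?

5

A node on "stttsoootw"'s path can go only if nothing else ends at it or branches off below it.
The suffix "oootw" (5 nodes) is used only by "stttsoootw"; the node for "sttts" still has the child "w", so pruning stops there.
Nodes removed: 5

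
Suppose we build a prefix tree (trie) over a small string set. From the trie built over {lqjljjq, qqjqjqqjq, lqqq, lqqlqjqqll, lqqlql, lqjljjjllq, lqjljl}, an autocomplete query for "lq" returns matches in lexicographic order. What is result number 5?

Filter for "lq…" and sort: "lqjljjjllq", "lqjljjq", "lqjljl", "lqqlqjqqll", "lqqlql", "lqqq"
The 5th is lqqlql.

lqqlql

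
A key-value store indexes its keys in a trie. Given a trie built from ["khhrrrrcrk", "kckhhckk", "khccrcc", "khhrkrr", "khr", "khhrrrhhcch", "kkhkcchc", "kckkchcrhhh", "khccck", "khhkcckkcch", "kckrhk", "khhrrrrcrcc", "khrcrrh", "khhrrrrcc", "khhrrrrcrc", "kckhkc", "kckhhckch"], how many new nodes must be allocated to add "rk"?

2

"rk" shares no prefix with any stored word, so all 2 characters open new nodes.
2 − 0 = 2 new nodes.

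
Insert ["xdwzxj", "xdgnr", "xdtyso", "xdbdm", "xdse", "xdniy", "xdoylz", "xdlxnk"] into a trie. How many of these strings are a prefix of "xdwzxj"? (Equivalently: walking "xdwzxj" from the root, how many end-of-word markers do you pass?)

Traverse "xdwzxj" character by character; count nodes along the way that are marked as word ends.
Prefixes of the query that are stored words: "xdwzxj"
Count: 1

1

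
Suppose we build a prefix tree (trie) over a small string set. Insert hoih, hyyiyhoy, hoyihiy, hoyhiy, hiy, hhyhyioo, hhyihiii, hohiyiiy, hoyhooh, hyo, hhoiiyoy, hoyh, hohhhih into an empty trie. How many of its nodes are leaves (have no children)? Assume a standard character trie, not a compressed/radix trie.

12

Leaves are exactly the stored words that no other stored word extends.
Those words: "hhoiiyoy", "hhyhyioo", "hhyihiii", "hiy", "hohhhih", "hohiyiiy", "hoih", "hoyhiy", "hoyhooh", "hoyihiy", "hyo", "hyyiyhoy"
Leaf count: 12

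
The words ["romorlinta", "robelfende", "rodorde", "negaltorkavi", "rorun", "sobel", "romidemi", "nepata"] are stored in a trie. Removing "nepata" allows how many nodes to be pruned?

4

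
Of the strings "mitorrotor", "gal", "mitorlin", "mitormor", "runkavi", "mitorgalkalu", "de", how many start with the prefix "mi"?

Walk to "mi"; the words in its subtree are exactly those with that prefix.
Words under "mi": mitorgalkalu, mitorlin, mitormor, mitorrotor
Count: 4

4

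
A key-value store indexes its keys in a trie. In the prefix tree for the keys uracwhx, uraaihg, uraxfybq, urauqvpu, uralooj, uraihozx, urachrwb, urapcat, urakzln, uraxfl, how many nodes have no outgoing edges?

A leaf is a node with no children — equivalently, the end of a word that is not a proper prefix of any other stored word.
Those words: "uraaihg", "urachrwb", "uracwhx", "uraihozx", "urakzln", "uralooj", "urapcat", "urauqvpu", "uraxfl", "uraxfybq"
Leaf count: 10

10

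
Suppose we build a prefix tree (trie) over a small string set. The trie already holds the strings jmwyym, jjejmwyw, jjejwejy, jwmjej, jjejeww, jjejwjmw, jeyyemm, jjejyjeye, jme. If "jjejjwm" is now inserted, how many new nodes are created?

3

Walking "jjejjwm" from the root, the first 4 characters ("jjej") follow existing edges; "j" is the first miss.
New nodes needed: |"jjejjwm"| − 4 = 7 − 4 = 3.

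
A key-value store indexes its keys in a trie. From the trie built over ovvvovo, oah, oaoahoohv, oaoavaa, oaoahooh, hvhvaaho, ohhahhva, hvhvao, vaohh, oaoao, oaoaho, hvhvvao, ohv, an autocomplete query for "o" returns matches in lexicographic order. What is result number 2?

oaoaho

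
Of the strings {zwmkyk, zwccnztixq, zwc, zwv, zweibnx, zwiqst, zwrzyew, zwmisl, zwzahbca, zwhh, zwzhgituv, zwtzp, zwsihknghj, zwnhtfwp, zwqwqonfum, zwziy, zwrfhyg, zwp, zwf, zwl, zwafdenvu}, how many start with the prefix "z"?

21

Filter for entries beginning with "z":
Words under "z": zwafdenvu, zwc, zwccnztixq, zweibnx, zwf, zwhh, zwiqst, zwl, zwmisl, zwmkyk, zwnhtfwp, zwp, zwqwqonfum, zwrfhyg, zwrzyew, zwsihknghj, zwtzp, zwv, zwzahbca, zwzhgituv, zwziy
Count: 21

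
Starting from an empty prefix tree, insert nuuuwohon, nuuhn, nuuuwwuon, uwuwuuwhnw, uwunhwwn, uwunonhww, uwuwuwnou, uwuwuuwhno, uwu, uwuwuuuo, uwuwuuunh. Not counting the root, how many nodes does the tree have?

44

Count nodes per top-level branch (shared prefixes stored once):
  'n'-branch (nuuhn, nuuuwohon, nuuuwwuon): 15 nodes
  'u'-branch (uwu, uwunhwwn, uwunonhww, uwuwuuunh, uwuwuuuo, uwuwuuwhno, uwuwuuwhnw, uwuwuwnou): 29 nodes
Sum: 44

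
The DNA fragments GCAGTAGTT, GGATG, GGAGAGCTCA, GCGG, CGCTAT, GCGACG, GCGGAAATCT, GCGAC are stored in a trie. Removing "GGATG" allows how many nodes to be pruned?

2

Walk "GGATG" from the leaf back toward the root, removing each node that no remaining word uses.
The suffix "TG" (2 nodes) is used only by "GGATG"; the node for "GGA" still has the child "G", so pruning stops there.
Nodes removed: 2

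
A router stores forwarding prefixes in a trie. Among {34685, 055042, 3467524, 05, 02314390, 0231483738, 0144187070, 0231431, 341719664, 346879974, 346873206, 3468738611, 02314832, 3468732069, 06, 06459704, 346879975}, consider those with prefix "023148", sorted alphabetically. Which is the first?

DFS of the "023148" subtree visits, in order: "02314832", "0231483738"
Position 1: 02314832

02314832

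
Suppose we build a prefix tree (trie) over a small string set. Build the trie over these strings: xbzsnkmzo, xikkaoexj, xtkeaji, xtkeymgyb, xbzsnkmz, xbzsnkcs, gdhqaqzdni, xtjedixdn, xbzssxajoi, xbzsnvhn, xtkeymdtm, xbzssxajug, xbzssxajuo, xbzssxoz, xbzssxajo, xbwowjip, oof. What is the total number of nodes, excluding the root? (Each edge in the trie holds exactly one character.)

Count nodes per top-level branch (shared prefixes stored once):
  'g'-branch (gdhqaqzdni): 10 nodes
  'o'-branch (oof): 3 nodes
  'x'-branch (xbwowjip, xbzsnkcs, xbzsnkmz, xbzsnkmzo, xbzsnvhn, xbzssxajo, xbzssxajoi, xbzssxajug, xbzssxajuo, xbzssxoz, xikkaoexj, xtjedixdn, xtkeaji, xtkeymdtm, xtkeymgyb): 60 nodes
Sum: 73

73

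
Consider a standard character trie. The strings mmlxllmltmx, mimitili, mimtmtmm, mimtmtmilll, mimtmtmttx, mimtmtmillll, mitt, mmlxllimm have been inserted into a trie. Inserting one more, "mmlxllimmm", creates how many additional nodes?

The longest prefix of "mmlxllimmm" already in the trie is "mmlxllimm" (length 9).
New nodes needed: |"mmlxllimmm"| − 9 = 10 − 9 = 1.

1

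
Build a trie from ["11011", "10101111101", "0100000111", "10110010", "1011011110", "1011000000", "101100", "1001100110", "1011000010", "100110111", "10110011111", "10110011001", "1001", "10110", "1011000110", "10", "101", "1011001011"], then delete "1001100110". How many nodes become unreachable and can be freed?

4

After clearing the end-marker at "1001100110", prune upward until reaching a node still needed by another word.
The suffix "0110" (4 nodes) is used only by "1001100110"; the node for "100110" still has the child "1", so pruning stops there.
Nodes removed: 4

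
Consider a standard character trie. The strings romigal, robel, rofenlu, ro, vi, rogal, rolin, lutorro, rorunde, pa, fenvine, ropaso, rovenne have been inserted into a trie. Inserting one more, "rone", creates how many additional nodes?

The longest prefix of "rone" already in the trie is "ro" (length 2).
New nodes needed: |"rone"| − 2 = 4 − 2 = 2.

2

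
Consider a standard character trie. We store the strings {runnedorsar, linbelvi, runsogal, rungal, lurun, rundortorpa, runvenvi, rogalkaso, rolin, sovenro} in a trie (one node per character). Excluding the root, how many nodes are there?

Trace insertions, counting only characters that open a new branch:
  "runnedorsar" → 11 new (r, u, n, n, e, d, o, r, s, a, r)
  "linbelvi" → 8 new (l, i, n, b, e, l, v, i)
  "runsogal" → prefix "run" already present; 5 new (s, o, g, a, l)
  "rungal" → prefix "run" already present; 3 new (g, a, l)
  "lurun" → prefix "l" already present; 4 new (u, r, u, n)
  "rundortorpa" → prefix "run" already present; 8 new (d, o, r, t, o, r, p, a)
  "runvenvi" → prefix "run" already present; 5 new (v, e, n, v, i)
  "rogalkaso" → prefix "r" already present; 8 new (o, g, a, l, k, a, s, o)
  "rolin" → prefix "ro" already present; 3 new (l, i, n)
  "sovenro" → 7 new (s, o, v, e, n, r, o)
Total nodes = 11 + 8 + 5 + 3 + 4 + 8 + 5 + 8 + 3 + 7 = 62

62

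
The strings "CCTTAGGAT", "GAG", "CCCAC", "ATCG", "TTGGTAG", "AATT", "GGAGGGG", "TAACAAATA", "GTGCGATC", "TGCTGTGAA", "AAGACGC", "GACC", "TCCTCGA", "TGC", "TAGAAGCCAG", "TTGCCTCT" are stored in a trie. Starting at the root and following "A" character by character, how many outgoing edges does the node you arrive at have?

2

Walk "A" from the root, arriving at one node.
Characters that immediately follow "A" among the stored strings: {A, T}.
That node has 2 child edges.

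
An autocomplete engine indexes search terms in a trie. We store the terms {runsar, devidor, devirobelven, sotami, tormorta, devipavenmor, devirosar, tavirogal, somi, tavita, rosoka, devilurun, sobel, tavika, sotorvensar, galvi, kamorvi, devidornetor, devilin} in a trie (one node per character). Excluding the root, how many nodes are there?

Insert word by word; a character creates a node only if that edge doesn't already exist:
  "runsar" → 6 new (r, u, n, s, a, r)
  "devidor" → 7 new (d, e, v, i, d, o, r)
  "devirobelven" → prefix "devi" already present; 8 new (r, o, b, e, l, v, e, n)
  "sotami" → 6 new (s, o, t, a, m, i)
  "tormorta" → 8 new (t, o, r, m, o, r, t, a)
  "devipavenmor" → prefix "devi" already present; 8 new (p, a, v, e, n, m, o, r)
  "devirosar" → prefix "deviro" already present; 3 new (s, a, r)
  "tavirogal" → prefix "t" already present; 8 new (a, v, i, r, o, g, a, l)
  "somi" → prefix "so" already present; 2 new (m, i)
  "tavita" → prefix "tavi" already present; 2 new (t, a)
  "rosoka" → prefix "r" already present; 5 new (o, s, o, k, a)
  "devilurun" → prefix "devi" already present; 5 new (l, u, r, u, n)
  "sobel" → prefix "so" already present; 3 new (b, e, l)
  "tavika" → prefix "tavi" already present; 2 new (k, a)
  "sotorvensar" → prefix "sot" already present; 8 new (o, r, v, e, n, s, a, r)
  "galvi" → 5 new (g, a, l, v, i)
  "kamorvi" → 7 new (k, a, m, o, r, v, i)
  "devidornetor" → prefix "devidor" already present; 5 new (n, e, t, o, r)
  "devilin" → prefix "devil" already present; 2 new (i, n)
Total nodes = 6 + 7 + 8 + 6 + 8 + 8 + 3 + 8 + 2 + 2 + 5 + 5 + 3 + 2 + 8 + 5 + 7 + 5 + 2 = 100

100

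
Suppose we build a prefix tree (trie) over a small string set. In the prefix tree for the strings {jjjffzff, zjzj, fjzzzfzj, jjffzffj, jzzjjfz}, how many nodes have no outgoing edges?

A leaf is a node with no children — equivalently, the end of a word that is not a proper prefix of any other stored word.
Those words: "fjzzzfzj", "jjffzffj", "jjjffzff", "jzzjjfz", "zjzj"
Leaf count: 5

5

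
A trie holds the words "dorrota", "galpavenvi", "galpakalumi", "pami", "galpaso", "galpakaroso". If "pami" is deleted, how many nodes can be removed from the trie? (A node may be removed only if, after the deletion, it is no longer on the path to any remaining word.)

After clearing the end-marker at "pami", prune upward until reaching a node still needed by another word.
No other word shares any prefix with "pami", so all 4 of its nodes go.
Nodes removed: 4

4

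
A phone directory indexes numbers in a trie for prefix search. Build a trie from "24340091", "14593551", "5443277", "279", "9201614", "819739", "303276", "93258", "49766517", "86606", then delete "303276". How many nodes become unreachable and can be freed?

6

After clearing the end-marker at "303276", prune upward until reaching a node still needed by another word.
No other word shares any prefix with "303276", so all 6 of its nodes go.
Nodes removed: 6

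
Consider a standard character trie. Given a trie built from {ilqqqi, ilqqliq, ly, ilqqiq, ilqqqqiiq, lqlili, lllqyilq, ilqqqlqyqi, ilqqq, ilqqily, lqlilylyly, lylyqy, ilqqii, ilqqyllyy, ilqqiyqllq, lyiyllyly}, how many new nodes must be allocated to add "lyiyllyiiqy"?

4

"lyiylly" is already a path in the trie; the remaining "iiqy" must be added.
So 11 − 7 = 4 new nodes.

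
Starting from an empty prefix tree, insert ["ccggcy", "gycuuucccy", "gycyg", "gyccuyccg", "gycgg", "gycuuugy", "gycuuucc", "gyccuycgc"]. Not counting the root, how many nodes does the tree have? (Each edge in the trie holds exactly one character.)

30

Count nodes per top-level branch (shared prefixes stored once):
  'c'-branch (ccggcy): 6 nodes
  'g'-branch (gyccuyccg, gyccuycgc, gycgg, gycuuucc, gycuuucccy, gycuuugy, gycyg): 24 nodes
Sum: 30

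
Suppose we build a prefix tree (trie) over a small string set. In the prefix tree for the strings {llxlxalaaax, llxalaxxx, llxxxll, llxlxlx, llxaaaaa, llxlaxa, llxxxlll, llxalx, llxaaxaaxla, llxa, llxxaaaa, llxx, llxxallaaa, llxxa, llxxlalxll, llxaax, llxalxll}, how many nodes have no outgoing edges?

11

Leaves are exactly the stored words that no other stored word extends.
Those words: "llxaaaaa", "llxaaxaaxla", "llxalaxxx", "llxalxll", "llxlaxa", "llxlxalaaax", "llxlxlx", "llxxaaaa", "llxxallaaa", "llxxlalxll", "llxxxlll"
Leaf count: 11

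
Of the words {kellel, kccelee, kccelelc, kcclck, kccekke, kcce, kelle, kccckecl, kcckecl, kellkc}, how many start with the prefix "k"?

10

Traverse to the node for "k", then collect every word in that subtree.
Words under "k": kccckecl, kcce, kccekke, kccelee, kccelelc, kcckecl, kcclck, kelle, kellel, kellkc
Count: 10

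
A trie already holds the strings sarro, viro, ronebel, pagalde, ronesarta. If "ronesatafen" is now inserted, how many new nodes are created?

5

Walking "ronesatafen" from the root, the first 6 characters ("ronesa") follow existing edges; "t" is the first miss.
Each of the 5 remaining characters creates one node.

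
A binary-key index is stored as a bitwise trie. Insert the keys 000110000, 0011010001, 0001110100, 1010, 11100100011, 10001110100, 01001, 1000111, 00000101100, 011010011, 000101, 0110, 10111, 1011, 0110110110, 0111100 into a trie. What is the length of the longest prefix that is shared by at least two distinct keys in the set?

7

Equivalently: take the maximum, over all pairs, of their longest common prefix length.
"1000111" and "10001110100" agree on "1000111" (7 characters) before diverging; nothing deeper is shared.
Longest shared-prefix length: 7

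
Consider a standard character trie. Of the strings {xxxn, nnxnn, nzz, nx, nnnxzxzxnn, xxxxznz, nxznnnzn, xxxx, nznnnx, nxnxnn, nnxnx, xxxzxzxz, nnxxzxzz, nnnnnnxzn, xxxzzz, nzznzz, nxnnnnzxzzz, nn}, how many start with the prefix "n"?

13

Filter for entries beginning with "n":
Words under "n": nn, nnnnnnxzn, nnnxzxzxnn, nnxnn, nnxnx, nnxxzxzz, nx, nxnnnnzxzzz, nxnxnn, nxznnnzn, nznnnx, nzz, nzznzz
Count: 13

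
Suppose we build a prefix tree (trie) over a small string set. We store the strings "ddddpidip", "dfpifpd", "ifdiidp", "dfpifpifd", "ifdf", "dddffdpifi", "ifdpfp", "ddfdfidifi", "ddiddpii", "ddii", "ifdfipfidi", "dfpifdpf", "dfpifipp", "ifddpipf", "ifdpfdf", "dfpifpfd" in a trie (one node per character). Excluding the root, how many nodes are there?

For each word, the new-node count is its length minus the longest prefix already in the trie:
  "ddddpidip" → 9 new (d, d, d, d, p, i, d, i, p)
  "dfpifpd" → prefix "d" already present; 6 new (f, p, i, f, p, d)
  "ifdiidp" → 7 new (i, f, d, i, i, d, p)
  "dfpifpifd" → prefix "dfpifp" already present; 3 new (i, f, d)
  "ifdf" → prefix "ifd" already present; 1 new (f)
  "dddffdpifi" → prefix "ddd" already present; 7 new (f, f, d, p, i, f, i)
  "ifdpfp" → prefix "ifd" already present; 3 new (p, f, p)
  "ddfdfidifi" → prefix "dd" already present; 8 new (f, d, f, i, d, i, f, i)
  "ddiddpii" → prefix "dd" already present; 6 new (i, d, d, p, i, i)
  "ddii" → prefix "ddi" already present; 1 new (i)
  "ifdfipfidi" → prefix "ifdf" already present; 6 new (i, p, f, i, d, i)
  "dfpifdpf" → prefix "dfpif" already present; 3 new (d, p, f)
  "dfpifipp" → prefix "dfpif" already present; 3 new (i, p, p)
  "ifddpipf" → prefix "ifd" already present; 5 new (d, p, i, p, f)
  "ifdpfdf" → prefix "ifdpf" already present; 2 new (d, f)
  "dfpifpfd" → prefix "dfpifp" already present; 2 new (f, d)
Total nodes = 9 + 6 + 7 + 3 + 1 + 7 + 3 + 8 + 6 + 1 + 6 + 3 + 3 + 5 + 2 + 2 = 72

72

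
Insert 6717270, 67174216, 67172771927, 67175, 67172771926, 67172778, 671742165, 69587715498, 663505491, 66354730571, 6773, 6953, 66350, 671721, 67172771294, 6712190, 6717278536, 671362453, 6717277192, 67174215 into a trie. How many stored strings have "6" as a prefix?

Traverse to the node for "6", then collect every word in that subtree.
Words under "6": 66350, 663505491, 66354730571, 6712190, 671362453, 671721, 6717270, 67172771294, 6717277192, 67172771926, 67172771927, 67172778, 6717278536, 67174215, 67174216, 671742165, 67175, 6773, 6953, 69587715498
Count: 20

20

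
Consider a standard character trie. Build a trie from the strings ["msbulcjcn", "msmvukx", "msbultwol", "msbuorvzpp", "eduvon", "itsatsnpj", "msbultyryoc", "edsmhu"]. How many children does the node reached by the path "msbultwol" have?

The children of the "msbultwol" node are the distinct next characters among strings starting with "msbultwol".
No stored string extends past "msbultwol".
That node has 0 child edges.

0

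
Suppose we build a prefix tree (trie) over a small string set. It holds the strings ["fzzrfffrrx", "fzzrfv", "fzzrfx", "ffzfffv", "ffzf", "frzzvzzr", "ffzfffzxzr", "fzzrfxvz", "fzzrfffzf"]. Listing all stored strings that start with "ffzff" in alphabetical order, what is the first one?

Filter for "ffzff…" and sort: "ffzfffv", "ffzfffzxzr"
The 1st is ffzfffv.

ffzfffv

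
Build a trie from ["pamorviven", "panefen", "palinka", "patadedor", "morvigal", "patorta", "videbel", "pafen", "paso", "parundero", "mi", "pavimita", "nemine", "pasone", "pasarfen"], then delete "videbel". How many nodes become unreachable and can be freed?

After clearing the end-marker at "videbel", prune upward until reaching a node still needed by another word.
No other word shares any prefix with "videbel", so all 7 of its nodes go.
Nodes removed: 7

7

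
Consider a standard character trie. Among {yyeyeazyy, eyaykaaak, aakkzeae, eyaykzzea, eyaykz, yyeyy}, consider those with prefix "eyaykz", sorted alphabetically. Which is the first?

Filter for "eyaykz…" and sort: "eyaykz", "eyaykzzea"
Position 1: eyaykz

eyaykz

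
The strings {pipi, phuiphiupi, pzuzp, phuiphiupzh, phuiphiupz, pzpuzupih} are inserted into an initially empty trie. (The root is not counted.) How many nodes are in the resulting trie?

26

Trie structure (* marks end of a word):
(root)
└─ p
   ├─ h
   │  └─ u
   │     └─ i
   │        └─ p
   │           └─ h
   │              └─ i
   │                 └─ u
   │                    └─ p
   │                       ├─ i *
   │                       └─ z *
   │                          └─ h *
   ├─ i
   │  └─ p
   │     └─ i *
   └─ z
      ├─ p
      │  └─ u
      │     └─ z
      │        └─ u
      │           └─ p
      │              └─ i
      │                 └─ h *
      └─ u
         └─ z
            └─ p *
Counting every labelled node above: 26.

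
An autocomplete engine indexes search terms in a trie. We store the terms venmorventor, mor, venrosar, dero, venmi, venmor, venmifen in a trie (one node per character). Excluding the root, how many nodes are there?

Trace insertions, counting only characters that open a new branch:
  "venmorventor" → 12 new (v, e, n, m, o, r, v, e, n, t, o, r)
  "mor" → 3 new (m, o, r)
  "venrosar" → prefix "ven" already present; 5 new (r, o, s, a, r)
  "dero" → 4 new (d, e, r, o)
  "venmi" → prefix "venm" already present; 1 new (i)
  "venmor" → prefix "venmor" already present; 0 new (none)
  "venmifen" → prefix "venmi" already present; 3 new (f, e, n)
Total nodes = 12 + 3 + 5 + 4 + 1 + 0 + 3 = 28

28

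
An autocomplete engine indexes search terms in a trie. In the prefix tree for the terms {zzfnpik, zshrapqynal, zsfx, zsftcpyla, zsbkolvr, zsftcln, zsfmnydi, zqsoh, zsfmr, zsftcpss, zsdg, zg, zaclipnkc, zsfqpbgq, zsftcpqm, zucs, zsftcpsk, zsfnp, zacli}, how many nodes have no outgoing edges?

A leaf is a node with no children — equivalently, the end of a word that is not a proper prefix of any other stored word.
Those words: "zaclipnkc", "zg", "zqsoh", "zsbkolvr", "zsdg", "zsfmnydi", "zsfmr", "zsfnp", "zsfqpbgq", "zsftcln", "zsftcpqm", "zsftcpsk", "zsftcpss", "zsftcpyla", "zsfx", "zshrapqynal", "zucs", "zzfnpik"
Leaf count: 18

18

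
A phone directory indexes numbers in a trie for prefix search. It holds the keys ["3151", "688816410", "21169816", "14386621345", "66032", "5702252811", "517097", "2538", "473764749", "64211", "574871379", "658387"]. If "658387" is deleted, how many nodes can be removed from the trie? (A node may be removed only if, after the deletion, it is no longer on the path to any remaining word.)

Walk "658387" from the leaf back toward the root, removing each node that no remaining word uses.
The suffix "58387" (5 nodes) is used only by "658387"; the node for "6" still has the child "8", so pruning stops there.
Nodes removed: 5

5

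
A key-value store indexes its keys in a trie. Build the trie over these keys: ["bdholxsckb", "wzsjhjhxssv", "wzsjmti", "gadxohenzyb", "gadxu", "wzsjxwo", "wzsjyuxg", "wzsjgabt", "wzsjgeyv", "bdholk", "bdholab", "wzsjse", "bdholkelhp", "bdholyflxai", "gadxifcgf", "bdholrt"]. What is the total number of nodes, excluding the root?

Count nodes per top-level branch (shared prefixes stored once):
  'b'-branch (bdholab, bdholk, bdholkelhp, bdholrt, bdholxsckb, bdholyflxai): 25 nodes
  'g'-branch (gadxifcgf, gadxohenzyb, gadxu): 17 nodes
  'w'-branch (wzsjgabt, wzsjgeyv, wzsjhjhxssv, wzsjmti, wzsjse, wzsjxwo, wzsjyuxg): 30 nodes
Sum: 72

72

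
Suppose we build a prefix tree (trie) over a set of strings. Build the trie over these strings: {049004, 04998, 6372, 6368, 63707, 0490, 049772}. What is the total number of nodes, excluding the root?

19

Trace insertions, counting only characters that open a new branch:
  "049004" → 6 new (0, 4, 9, 0, 0, 4)
  "04998" → prefix "049" already present; 2 new (9, 8)
  "6372" → 4 new (6, 3, 7, 2)
  "6368" → prefix "63" already present; 2 new (6, 8)
  "63707" → prefix "637" already present; 2 new (0, 7)
  "0490" → prefix "0490" already present; 0 new (none)
  "049772" → prefix "049" already present; 3 new (7, 7, 2)
Total nodes = 6 + 2 + 4 + 2 + 2 + 0 + 3 = 19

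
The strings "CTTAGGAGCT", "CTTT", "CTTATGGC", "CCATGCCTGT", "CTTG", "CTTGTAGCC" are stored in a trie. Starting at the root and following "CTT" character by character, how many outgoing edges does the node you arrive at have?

3

The children of the "CTT" node are the distinct next characters among strings starting with "CTT".
Distinct next characters after "CTT": A, G, T.
That node has 3 child edges.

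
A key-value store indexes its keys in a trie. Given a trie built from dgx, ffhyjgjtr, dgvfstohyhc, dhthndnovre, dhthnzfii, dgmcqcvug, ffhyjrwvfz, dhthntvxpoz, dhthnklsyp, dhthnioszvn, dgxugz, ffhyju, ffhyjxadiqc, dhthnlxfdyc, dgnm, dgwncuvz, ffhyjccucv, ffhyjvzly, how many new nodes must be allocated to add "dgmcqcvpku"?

"dgmcqcv" is already a path in the trie; the remaining "pku" must be added.
Each of the 3 remaining characters creates one node.

3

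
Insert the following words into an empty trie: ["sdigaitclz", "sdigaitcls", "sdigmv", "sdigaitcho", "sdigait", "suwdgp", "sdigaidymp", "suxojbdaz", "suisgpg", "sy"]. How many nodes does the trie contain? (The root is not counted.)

37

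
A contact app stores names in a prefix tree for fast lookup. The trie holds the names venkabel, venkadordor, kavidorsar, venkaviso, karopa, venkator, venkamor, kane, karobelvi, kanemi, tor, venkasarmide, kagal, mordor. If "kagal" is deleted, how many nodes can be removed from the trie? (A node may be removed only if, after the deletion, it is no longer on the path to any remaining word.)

3

After clearing the end-marker at "kagal", prune upward until reaching a node still needed by another word.
The suffix "gal" (3 nodes) is used only by "kagal"; the node for "ka" still has the child "v", so pruning stops there.
Nodes removed: 3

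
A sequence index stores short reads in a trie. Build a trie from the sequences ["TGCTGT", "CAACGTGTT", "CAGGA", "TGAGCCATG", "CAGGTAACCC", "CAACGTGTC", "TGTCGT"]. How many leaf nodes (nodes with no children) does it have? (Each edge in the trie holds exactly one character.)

7

Leaves are exactly the stored words that no other stored word extends.
Those words: "CAACGTGTC", "CAACGTGTT", "CAGGA", "CAGGTAACCC", "TGAGCCATG", "TGCTGT", "TGTCGT"
Leaf count: 7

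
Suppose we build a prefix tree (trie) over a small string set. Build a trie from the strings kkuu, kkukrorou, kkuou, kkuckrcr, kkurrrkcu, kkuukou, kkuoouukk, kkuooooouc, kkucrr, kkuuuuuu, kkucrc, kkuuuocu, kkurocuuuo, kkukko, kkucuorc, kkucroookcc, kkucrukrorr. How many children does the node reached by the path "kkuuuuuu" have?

0

Follow the path "kkuuuuuu" to its node, then look at its outgoing edges.
No stored string extends past "kkuuuuuu".
That node has 0 child edges.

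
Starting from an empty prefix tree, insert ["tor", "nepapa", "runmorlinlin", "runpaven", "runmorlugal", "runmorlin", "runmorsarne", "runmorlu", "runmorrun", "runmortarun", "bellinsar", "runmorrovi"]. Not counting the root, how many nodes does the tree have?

For each word, the new-node count is its length minus the longest prefix already in the trie:
  "tor" → 3 new (t, o, r)
  "nepapa" → 6 new (n, e, p, a, p, a)
  "runmorlinlin" → 12 new (r, u, n, m, o, r, l, i, n, l, i, n)
  "runpaven" → prefix "run" already present; 5 new (p, a, v, e, n)
  "runmorlugal" → prefix "runmorl" already present; 4 new (u, g, a, l)
  "runmorlin" → prefix "runmorlin" already present; 0 new (none)
  "runmorsarne" → prefix "runmor" already present; 5 new (s, a, r, n, e)
  "runmorlu" → prefix "runmorlu" already present; 0 new (none)
  "runmorrun" → prefix "runmor" already present; 3 new (r, u, n)
  "runmortarun" → prefix "runmor" already present; 5 new (t, a, r, u, n)
  "bellinsar" → 9 new (b, e, l, l, i, n, s, a, r)
  "runmorrovi" → prefix "runmorr" already present; 3 new (o, v, i)
Total nodes = 3 + 6 + 12 + 5 + 4 + 0 + 5 + 0 + 3 + 5 + 9 + 3 = 55

55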